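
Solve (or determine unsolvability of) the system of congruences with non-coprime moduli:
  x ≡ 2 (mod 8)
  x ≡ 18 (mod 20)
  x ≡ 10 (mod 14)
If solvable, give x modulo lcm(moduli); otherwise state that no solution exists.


Moduli 8, 20, 14 are not pairwise coprime, so CRT works modulo lcm(m_i) when all pairwise compatibility conditions hold.
Pairwise compatibility: gcd(m_i, m_j) must divide a_i - a_j for every pair.
Merge one congruence at a time:
  Start: x ≡ 2 (mod 8).
  Combine with x ≡ 18 (mod 20): gcd(8, 20) = 4; 18 - 2 = 16, which IS divisible by 4, so compatible.
    Write x = 2 + 8·t and substitute into x ≡ 18 (mod 20): 8·t ≡ 18 − 2 = 16 (mod 20).
    Divide the congruence (and modulus) by g = 4: 2·t ≡ 4 (mod 5).
    The inverse of 2 mod 5 is 3 (since 2·3 = 6 = 1·5 + 1), so t ≡ 3·4 = 12 ≡ 2 (mod 5).
    Then x = 2 + 8·2 = 18, valid modulo lcm(8, 20) = 40: x ≡ 18 (mod 40).
  Combine with x ≡ 10 (mod 14): gcd(40, 14) = 2; 10 - 18 = -8, which IS divisible by 2, so compatible.
    Write x = 18 + 40·t and substitute into x ≡ 10 (mod 14): 40·t ≡ 10 − 18 = -8 (mod 14).
    Divide the congruence (and modulus) by g = 2: 20·t ≡ -4 (mod 7).
    Reduce coefficients mod 7: 6·t ≡ 3 (mod 7).
    The inverse of 6 mod 7 is 6 (since 6·6 = 36 = 5·7 + 1), so t ≡ 6·3 = 18 ≡ 4 (mod 7).
    Then x = 18 + 40·4 = 178, valid modulo lcm(40, 14) = 280: x ≡ 178 (mod 280).
Verify: 178 mod 8 = 2, 178 mod 20 = 18, 178 mod 14 = 10.

x ≡ 178 (mod 280).


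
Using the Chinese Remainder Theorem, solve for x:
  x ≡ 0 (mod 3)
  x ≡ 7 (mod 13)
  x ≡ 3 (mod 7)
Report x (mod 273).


Moduli 3, 13, 7 are pairwise coprime; by CRT there is a unique solution modulo M = 3 · 13 · 7 = 273.
Solve pairwise, accumulating the modulus:
  Start with x ≡ 0 (mod 3).
  Combine with x ≡ 7 (mod 13): since gcd(3, 13) = 1, we get a unique residue mod 39.
    Write x = 0 + 3·t and substitute into x ≡ 7 (mod 13): 3·t ≡ 7 − 0 = 7 (mod 13).
    The inverse of 3 mod 13 is 9 (since 3·9 = 27 = 2·13 + 1), so t ≡ 9·7 = 63 ≡ 11 (mod 13).
    Then x = 0 + 3·11 = 33, valid modulo lcm(3, 13) = 39: x ≡ 33 (mod 39).
  Combine with x ≡ 3 (mod 7): since gcd(39, 7) = 1, we get a unique residue mod 273.
    Write x = 33 + 39·t and substitute into x ≡ 3 (mod 7): 39·t ≡ 3 − 33 = -30 (mod 7).
    Reduce coefficients mod 7: 4·t ≡ 5 (mod 7).
    The inverse of 4 mod 7 is 2 (since 4·2 = 8 = 1·7 + 1), so t ≡ 2·5 = 10 ≡ 3 (mod 7).
    Then x = 33 + 39·3 = 150, valid modulo lcm(39, 7) = 273: x ≡ 150 (mod 273).
Verify: 150 mod 3 = 0 ✓, 150 mod 13 = 7 ✓, 150 mod 7 = 3 ✓.

x ≡ 150 (mod 273).


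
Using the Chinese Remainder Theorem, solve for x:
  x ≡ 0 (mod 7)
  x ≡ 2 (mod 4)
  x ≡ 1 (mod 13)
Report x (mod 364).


Moduli 7, 4, 13 are pairwise coprime; by CRT there is a unique solution modulo M = 7 · 4 · 13 = 364.
Solve pairwise, accumulating the modulus:
  Start with x ≡ 0 (mod 7).
  Combine with x ≡ 2 (mod 4): since gcd(7, 4) = 1, we get a unique residue mod 28.
    Write x = 0 + 7·t and substitute into x ≡ 2 (mod 4): 7·t ≡ 2 − 0 = 2 (mod 4).
    Reduce coefficients mod 4: 3·t ≡ 2 (mod 4).
    The inverse of 3 mod 4 is 3 (since 3·3 = 9 = 2·4 + 1), so t ≡ 3·2 = 6 ≡ 2 (mod 4).
    Then x = 0 + 7·2 = 14, valid modulo lcm(7, 4) = 28: x ≡ 14 (mod 28).
  Combine with x ≡ 1 (mod 13): since gcd(28, 13) = 1, we get a unique residue mod 364.
    Write x = 14 + 28·t and substitute into x ≡ 1 (mod 13): 28·t ≡ 1 − 14 = -13 (mod 13).
    Reduce coefficients mod 13: 2·t ≡ 0 (mod 13).
    The inverse of 2 mod 13 is 7 (since 2·7 = 14 = 1·13 + 1), so t ≡ 7·0 = 0 ≡ 0 (mod 13).
    Then x = 14 + 28·0 = 14, valid modulo lcm(28, 13) = 364: x ≡ 14 (mod 364).
Verify: 14 mod 7 = 0 ✓, 14 mod 4 = 2 ✓, 14 mod 13 = 1 ✓.

x ≡ 14 (mod 364).


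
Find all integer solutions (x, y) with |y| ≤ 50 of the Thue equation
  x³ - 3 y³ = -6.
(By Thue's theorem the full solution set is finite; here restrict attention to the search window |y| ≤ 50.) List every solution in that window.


The equation is x³ - 3y³ = -6. For fixed y, x³ = 3·y³ − 6, so a solution requires the RHS to be a perfect cube.
Strategy: iterate y from -50 to 50, compute RHS = 3·y³ − 6, and check whether it is a (positive or negative) perfect cube.
Check small values of y:
  y = 0: RHS = -6 is not a perfect cube.
  y = 1: RHS = -3 is not a perfect cube.
  y = -1: RHS = -9 is not a perfect cube.
  y = 2: RHS = 18 is not a perfect cube.
  y = -2: RHS = -30 is not a perfect cube.
  y = 3: RHS = 75 is not a perfect cube.
  y = -3: RHS = -87 is not a perfect cube.
Continuing the search up to |y| = 50 finds no solutions either.
No (x, y) in the scanned range satisfies the equation.

No integer solutions with |y| ≤ 50.


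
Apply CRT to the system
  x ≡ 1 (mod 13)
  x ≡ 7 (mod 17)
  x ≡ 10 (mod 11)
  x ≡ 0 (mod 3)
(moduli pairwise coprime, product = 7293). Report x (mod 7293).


Product of moduli M = 13 · 17 · 11 · 3 = 7293.
Merge one congruence at a time:
  Start: x ≡ 1 (mod 13).
  Combine with x ≡ 7 (mod 17); new modulus lcm = 221.
    Write x = 1 + 13·t and substitute into x ≡ 7 (mod 17): 13·t ≡ 7 − 1 = 6 (mod 17).
    The inverse of 13 mod 17 is 4 (since 13·4 = 52 = 3·17 + 1), so t ≡ 4·6 = 24 ≡ 7 (mod 17).
    Then x = 1 + 13·7 = 92, valid modulo lcm(13, 17) = 221: x ≡ 92 (mod 221).
  Combine with x ≡ 10 (mod 11); new modulus lcm = 2431.
    Write x = 92 + 221·t and substitute into x ≡ 10 (mod 11): 221·t ≡ 10 − 92 = -82 (mod 11).
    Reduce coefficients mod 11: 1·t ≡ 6 (mod 11).
    So t ≡ 6 (mod 11).
    Then x = 92 + 221·6 = 1418, valid modulo lcm(221, 11) = 2431: x ≡ 1418 (mod 2431).
  Combine with x ≡ 0 (mod 3); new modulus lcm = 7293.
    Write x = 1418 + 2431·t and substitute into x ≡ 0 (mod 3): 2431·t ≡ 0 − 1418 = -1418 (mod 3).
    Reduce coefficients mod 3: 1·t ≡ 1 (mod 3).
    So t ≡ 1 (mod 3).
    Then x = 1418 + 2431·1 = 3849, valid modulo lcm(2431, 3) = 7293: x ≡ 3849 (mod 7293).
Verify against each original: 3849 mod 13 = 1, 3849 mod 17 = 7, 3849 mod 11 = 10, 3849 mod 3 = 0.

x ≡ 3849 (mod 7293).


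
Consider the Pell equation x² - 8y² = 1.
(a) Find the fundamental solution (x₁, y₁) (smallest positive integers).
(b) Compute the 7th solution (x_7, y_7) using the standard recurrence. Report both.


Step 1: Find the fundamental solution (x₁, y₁) of x² - 8y² = 1.
  Expand √8 as a continued fraction. a₀ = ⌊√8⌋ = 2; iterate m_{k+1} = d_k·a_k − m_k, d_{k+1} = (8 − m_{k+1}²)/d_k, a_{k+1} = ⌊(a₀ + m_{k+1})/d_{k+1}⌋ (starting m₀ = 0, d₀ = 1), with convergents p_k = a_k·p_{k-1} + p_{k-2}, q_k = a_k·q_{k-1} + q_{k-2} (p₋₁ = 1, q₋₁ = 0):
  k = 0: a₀ = 2; p₀/q₀ = 2/1; p₀² − 8·q₀² = 4 − 8 = -4.
  k = 1: m = 2, d = 4, a = ⌊(2 + 2)/4⌋ = 1; p/q = (1·2 + 1)/(1·1 + 0) = 3/1; p² − 8·q² = 9 − 8 = 1.
  The first convergent with p² − 8·q² = 1 gives the fundamental solution (x₁, y₁) = (3, 1).
Step 2: Apply the recurrence (x_{n+1}, y_{n+1}) = (x₁x_n + 8y₁y_n, x₁y_n + y₁x_n) repeatedly.
  From (x_1, y_1) = (3, 1): x_2 = 3·3 + 8·1·1 = 17; y_2 = 3·1 + 1·3 = 6.
  From (x_2, y_2) = (17, 6): x_3 = 3·17 + 8·1·6 = 99; y_3 = 3·6 + 1·17 = 35.
  From (x_3, y_3) = (99, 35): x_4 = 3·99 + 8·1·35 = 577; y_4 = 3·35 + 1·99 = 204.
  From (x_4, y_4) = (577, 204): x_5 = 3·577 + 8·1·204 = 3363; y_5 = 3·204 + 1·577 = 1189.
  From (x_5, y_5) = (3363, 1189): x_6 = 3·3363 + 8·1·1189 = 19601; y_6 = 3·1189 + 1·3363 = 6930.
  From (x_6, y_6) = (19601, 6930): x_7 = 3·19601 + 8·1·6930 = 114243; y_7 = 3·6930 + 1·19601 = 40391.
Step 3: Verify x_7² - 8·y_7² = 13051463049 - 13051463048 = 1 (should be 1). ✓

(x_1, y_1) = (3, 1); (x_7, y_7) = (114243, 40391).


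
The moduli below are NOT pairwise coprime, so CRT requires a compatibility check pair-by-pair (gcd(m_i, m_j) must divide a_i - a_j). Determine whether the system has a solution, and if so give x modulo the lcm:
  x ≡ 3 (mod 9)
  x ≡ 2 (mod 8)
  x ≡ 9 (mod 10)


Moduli 9, 8, 10 are not pairwise coprime, so CRT works modulo lcm(m_i) when all pairwise compatibility conditions hold.
Pairwise compatibility: gcd(m_i, m_j) must divide a_i - a_j for every pair.
Merge one congruence at a time:
  Start: x ≡ 3 (mod 9).
  Combine with x ≡ 2 (mod 8): gcd(9, 8) = 1; 2 - 3 = -1, which IS divisible by 1, so compatible.
    Write x = 3 + 9·t and substitute into x ≡ 2 (mod 8): 9·t ≡ 2 − 3 = -1 (mod 8).
    Reduce coefficients mod 8: 1·t ≡ 7 (mod 8).
    So t ≡ 7 (mod 8).
    Then x = 3 + 9·7 = 66, valid modulo lcm(9, 8) = 72: x ≡ 66 (mod 72).
  Combine with x ≡ 9 (mod 10): gcd(72, 10) = 2, and 9 - 66 = -57 is NOT divisible by 2.
    ⇒ system is inconsistent (no integer solution).

No solution (the system is inconsistent).


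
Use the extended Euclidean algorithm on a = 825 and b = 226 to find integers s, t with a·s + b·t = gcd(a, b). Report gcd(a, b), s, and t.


Euclidean algorithm on (825, 226) — divide until remainder is 0:
  825 = 3 · 226 + 147
  226 = 1 · 147 + 79
  147 = 1 · 79 + 68
  79 = 1 · 68 + 11
  68 = 6 · 11 + 2
  11 = 5 · 2 + 1
  2 = 2 · 1 + 0
gcd(825, 226) = 1.
Track Bezout coefficients alongside the remainders: start with r₀ = 825 = a·1 + b·0 (s = 1, t = 0) and r₁ = 226 = a·0 + b·1 (s = 0, t = 1); each new remainder r_{k+1} = r_{k-1} − q_k·r_k inherits s_{k+1} = s_{k-1} − q_k·s_k, t_{k+1} = t_{k-1} − q_k·t_k, so r_k = a·s_k + b·t_k at every step:
  q = 3: r = 147, s = 1 − 3·0 = 1, t = 0 − 3·1 = -3  (check: 825·1 + 226·(-3) = 147)
  q = 1: r = 79, s = 0 − 1·1 = -1, t = 1 − 1·(-3) = 4  (check: 825·(-1) + 226·4 = 79)
  q = 1: r = 68, s = 1 − 1·(-1) = 2, t = -3 − 1·4 = -7  (check: 825·2 + 226·(-7) = 68)
  q = 1: r = 11, s = -1 − 1·2 = -3, t = 4 − 1·(-7) = 11  (check: 825·(-3) + 226·11 = 11)
  q = 6: r = 2, s = 2 − 6·(-3) = 20, t = -7 − 6·11 = -73  (check: 825·20 + 226·(-73) = 2)
  q = 5: r = 1, s = -3 − 5·20 = -103, t = 11 − 5·(-73) = 376  (check: 825·(-103) + 226·376 = 1)
The row with r = 1 (the gcd) gives the Bezout coefficients s = -103, t = 376.
Result: 825 · (-103) + 226 · (376) = 1.

gcd(825, 226) = 1; s = -103, t = 376 (check: 825·(-103) + 226·376 = 1).


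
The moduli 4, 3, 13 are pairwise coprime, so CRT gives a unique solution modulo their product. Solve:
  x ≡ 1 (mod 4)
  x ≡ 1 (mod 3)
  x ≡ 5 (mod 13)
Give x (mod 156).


Moduli 4, 3, 13 are pairwise coprime; by CRT there is a unique solution modulo M = 4 · 3 · 13 = 156.
Solve pairwise, accumulating the modulus:
  Start with x ≡ 1 (mod 4).
  Combine with x ≡ 1 (mod 3): since gcd(4, 3) = 1, we get a unique residue mod 12.
    Write x = 1 + 4·t and substitute into x ≡ 1 (mod 3): 4·t ≡ 1 − 1 = 0 (mod 3).
    Reduce coefficients mod 3: 1·t ≡ 0 (mod 3).
    So t ≡ 0 (mod 3).
    Then x = 1 + 4·0 = 1, valid modulo lcm(4, 3) = 12: x ≡ 1 (mod 12).
  Combine with x ≡ 5 (mod 13): since gcd(12, 13) = 1, we get a unique residue mod 156.
    Write x = 1 + 12·t and substitute into x ≡ 5 (mod 13): 12·t ≡ 5 − 1 = 4 (mod 13).
    The inverse of 12 mod 13 is 12 (since 12·12 = 144 = 11·13 + 1), so t ≡ 12·4 = 48 ≡ 9 (mod 13).
    Then x = 1 + 12·9 = 109, valid modulo lcm(12, 13) = 156: x ≡ 109 (mod 156).
Verify: 109 mod 4 = 1 ✓, 109 mod 3 = 1 ✓, 109 mod 13 = 5 ✓.

x ≡ 109 (mod 156).


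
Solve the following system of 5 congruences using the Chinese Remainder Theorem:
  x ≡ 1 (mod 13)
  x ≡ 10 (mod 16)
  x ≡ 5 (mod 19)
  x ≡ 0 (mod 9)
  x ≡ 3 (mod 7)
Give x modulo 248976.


Product of moduli M = 13 · 16 · 19 · 9 · 7 = 248976.
Merge one congruence at a time:
  Start: x ≡ 1 (mod 13).
  Combine with x ≡ 10 (mod 16); new modulus lcm = 208.
    Write x = 1 + 13·t and substitute into x ≡ 10 (mod 16): 13·t ≡ 10 − 1 = 9 (mod 16).
    The inverse of 13 mod 16 is 5 (since 13·5 = 65 = 4·16 + 1), so t ≡ 5·9 = 45 ≡ 13 (mod 16).
    Then x = 1 + 13·13 = 170, valid modulo lcm(13, 16) = 208: x ≡ 170 (mod 208).
  Combine with x ≡ 5 (mod 19); new modulus lcm = 3952.
    Write x = 170 + 208·t and substitute into x ≡ 5 (mod 19): 208·t ≡ 5 − 170 = -165 (mod 19).
    Reduce coefficients mod 19: 18·t ≡ 6 (mod 19).
    The inverse of 18 mod 19 is 18 (since 18·18 = 324 = 17·19 + 1), so t ≡ 18·6 = 108 ≡ 13 (mod 19).
    Then x = 170 + 208·13 = 2874, valid modulo lcm(208, 19) = 3952: x ≡ 2874 (mod 3952).
  Combine with x ≡ 0 (mod 9); new modulus lcm = 35568.
    Write x = 2874 + 3952·t and substitute into x ≡ 0 (mod 9): 3952·t ≡ 0 − 2874 = -2874 (mod 9).
    Reduce coefficients mod 9: 1·t ≡ 6 (mod 9).
    So t ≡ 6 (mod 9).
    Then x = 2874 + 3952·6 = 26586, valid modulo lcm(3952, 9) = 35568: x ≡ 26586 (mod 35568).
  Combine with x ≡ 3 (mod 7); new modulus lcm = 248976.
    Write x = 26586 + 35568·t and substitute into x ≡ 3 (mod 7): 35568·t ≡ 3 − 26586 = -26583 (mod 7).
    Reduce coefficients mod 7: 1·t ≡ 3 (mod 7).
    So t ≡ 3 (mod 7).
    Then x = 26586 + 35568·3 = 133290, valid modulo lcm(35568, 7) = 248976: x ≡ 133290 (mod 248976).
Verify against each original: 133290 mod 13 = 1, 133290 mod 16 = 10, 133290 mod 19 = 5, 133290 mod 9 = 0, 133290 mod 7 = 3.

x ≡ 133290 (mod 248976).


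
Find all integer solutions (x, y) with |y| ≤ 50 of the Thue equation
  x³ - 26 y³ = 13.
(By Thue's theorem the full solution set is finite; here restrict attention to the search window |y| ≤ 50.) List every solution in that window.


The equation is x³ - 26y³ = 13. For fixed y, x³ = 26·y³ + 13, so a solution requires the RHS to be a perfect cube.
Strategy: iterate y from -50 to 50, compute RHS = 26·y³ + 13, and check whether it is a (positive or negative) perfect cube.
Check small values of y:
  y = 0: RHS = 13 is not a perfect cube.
  y = 1: RHS = 39 is not a perfect cube.
  y = -1: RHS = -13 is not a perfect cube.
  y = 2: RHS = 221 is not a perfect cube.
  y = -2: RHS = -195 is not a perfect cube.
  y = 3: RHS = 715 is not a perfect cube.
  y = -3: RHS = -689 is not a perfect cube.
Continuing the search up to |y| = 50 finds no solutions either.
No (x, y) in the scanned range satisfies the equation.

No integer solutions with |y| ≤ 50.


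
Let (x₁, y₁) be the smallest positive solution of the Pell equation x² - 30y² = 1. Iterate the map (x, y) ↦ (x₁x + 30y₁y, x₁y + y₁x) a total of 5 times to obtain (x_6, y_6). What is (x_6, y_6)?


Step 1: Find the fundamental solution (x₁, y₁) of x² - 30y² = 1.
  Expand √30 as a continued fraction. a₀ = ⌊√30⌋ = 5; iterate m_{k+1} = d_k·a_k − m_k, d_{k+1} = (30 − m_{k+1}²)/d_k, a_{k+1} = ⌊(a₀ + m_{k+1})/d_{k+1}⌋ (starting m₀ = 0, d₀ = 1), with convergents p_k = a_k·p_{k-1} + p_{k-2}, q_k = a_k·q_{k-1} + q_{k-2} (p₋₁ = 1, q₋₁ = 0):
  k = 0: a₀ = 5; p₀/q₀ = 5/1; p₀² − 30·q₀² = 25 − 30 = -5.
  k = 1: m = 5, d = 5, a = ⌊(5 + 5)/5⌋ = 2; p/q = (2·5 + 1)/(2·1 + 0) = 11/2; p² − 30·q² = 121 − 120 = 1.
  The first convergent with p² − 30·q² = 1 gives the fundamental solution (x₁, y₁) = (11, 2).
Step 2: Apply the recurrence (x_{n+1}, y_{n+1}) = (x₁x_n + 30y₁y_n, x₁y_n + y₁x_n) repeatedly.
  From (x_1, y_1) = (11, 2): x_2 = 11·11 + 30·2·2 = 241; y_2 = 11·2 + 2·11 = 44.
  From (x_2, y_2) = (241, 44): x_3 = 11·241 + 30·2·44 = 5291; y_3 = 11·44 + 2·241 = 966.
  From (x_3, y_3) = (5291, 966): x_4 = 11·5291 + 30·2·966 = 116161; y_4 = 11·966 + 2·5291 = 21208.
  From (x_4, y_4) = (116161, 21208): x_5 = 11·116161 + 30·2·21208 = 2550251; y_5 = 11·21208 + 2·116161 = 465610.
  From (x_5, y_5) = (2550251, 465610): x_6 = 11·2550251 + 30·2·465610 = 55989361; y_6 = 11·465610 + 2·2550251 = 10222212.
Step 3: Verify x_6² - 30·y_6² = 3134808545188321 - 3134808545188320 = 1 (should be 1). ✓

(x_1, y_1) = (11, 2); (x_6, y_6) = (55989361, 10222212).


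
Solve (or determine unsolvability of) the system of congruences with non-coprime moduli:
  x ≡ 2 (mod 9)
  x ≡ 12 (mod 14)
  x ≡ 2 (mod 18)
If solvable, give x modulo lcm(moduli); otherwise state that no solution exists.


Moduli 9, 14, 18 are not pairwise coprime, so CRT works modulo lcm(m_i) when all pairwise compatibility conditions hold.
Pairwise compatibility: gcd(m_i, m_j) must divide a_i - a_j for every pair.
Merge one congruence at a time:
  Start: x ≡ 2 (mod 9).
  Combine with x ≡ 12 (mod 14): gcd(9, 14) = 1; 12 - 2 = 10, which IS divisible by 1, so compatible.
    Write x = 2 + 9·t and substitute into x ≡ 12 (mod 14): 9·t ≡ 12 − 2 = 10 (mod 14).
    The inverse of 9 mod 14 is 11 (since 9·11 = 99 = 7·14 + 1), so t ≡ 11·10 = 110 ≡ 12 (mod 14).
    Then x = 2 + 9·12 = 110, valid modulo lcm(9, 14) = 126: x ≡ 110 (mod 126).
  Combine with x ≡ 2 (mod 18): gcd(126, 18) = 18; 2 - 110 = -108, which IS divisible by 18, so compatible.
    Write x = 110 + 126·t and substitute into x ≡ 2 (mod 18): 126·t ≡ 2 − 110 = -108 (mod 18).
    Divide the congruence (and modulus) by g = 18: 7·t ≡ -6 (mod 1).
    Modulo 1 every t works; take t = 0.
    Then x = 110 + 126·0 = 110, valid modulo lcm(126, 18) = 126: x ≡ 110 (mod 126).
Verify: 110 mod 9 = 2, 110 mod 14 = 12, 110 mod 18 = 2.

x ≡ 110 (mod 126).


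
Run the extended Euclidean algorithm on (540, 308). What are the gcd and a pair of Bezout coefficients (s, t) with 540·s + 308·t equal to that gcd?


Euclidean algorithm on (540, 308) — divide until remainder is 0:
  540 = 1 · 308 + 232
  308 = 1 · 232 + 76
  232 = 3 · 76 + 4
  76 = 19 · 4 + 0
gcd(540, 308) = 4.
Track Bezout coefficients alongside the remainders: start with r₀ = 540 = a·1 + b·0 (s = 1, t = 0) and r₁ = 308 = a·0 + b·1 (s = 0, t = 1); each new remainder r_{k+1} = r_{k-1} − q_k·r_k inherits s_{k+1} = s_{k-1} − q_k·s_k, t_{k+1} = t_{k-1} − q_k·t_k, so r_k = a·s_k + b·t_k at every step:
  q = 1: r = 232, s = 1 − 1·0 = 1, t = 0 − 1·1 = -1  (check: 540·1 + 308·(-1) = 232)
  q = 1: r = 76, s = 0 − 1·1 = -1, t = 1 − 1·(-1) = 2  (check: 540·(-1) + 308·2 = 76)
  q = 3: r = 4, s = 1 − 3·(-1) = 4, t = -1 − 3·2 = -7  (check: 540·4 + 308·(-7) = 4)
The row with r = 4 (the gcd) gives the Bezout coefficients s = 4, t = -7.
Result: 540 · (4) + 308 · (-7) = 4.

gcd(540, 308) = 4; s = 4, t = -7 (check: 540·4 + 308·(-7) = 4).


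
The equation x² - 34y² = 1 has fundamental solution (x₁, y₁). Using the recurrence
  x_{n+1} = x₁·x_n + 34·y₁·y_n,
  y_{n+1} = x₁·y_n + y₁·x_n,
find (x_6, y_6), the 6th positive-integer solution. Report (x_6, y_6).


Step 1: Find the fundamental solution (x₁, y₁) of x² - 34y² = 1.
  Expand √34 as a continued fraction. a₀ = ⌊√34⌋ = 5; iterate m_{k+1} = d_k·a_k − m_k, d_{k+1} = (34 − m_{k+1}²)/d_k, a_{k+1} = ⌊(a₀ + m_{k+1})/d_{k+1}⌋ (starting m₀ = 0, d₀ = 1), with convergents p_k = a_k·p_{k-1} + p_{k-2}, q_k = a_k·q_{k-1} + q_{k-2} (p₋₁ = 1, q₋₁ = 0):
  k = 0: a₀ = 5; p₀/q₀ = 5/1; p₀² − 34·q₀² = 25 − 34 = -9.
  k = 1: m = 5, d = 9, a = ⌊(5 + 5)/9⌋ = 1; p/q = (1·5 + 1)/(1·1 + 0) = 6/1; p² − 34·q² = 36 − 34 = 2.
  k = 2: m = 4, d = 2, a = ⌊(5 + 4)/2⌋ = 4; p/q = (4·6 + 5)/(4·1 + 1) = 29/5; p² − 34·q² = 841 − 850 = -9.
  k = 3: m = 4, d = 9, a = ⌊(5 + 4)/9⌋ = 1; p/q = (1·29 + 6)/(1·5 + 1) = 35/6; p² − 34·q² = 1225 − 1224 = 1.
  The first convergent with p² − 34·q² = 1 gives the fundamental solution (x₁, y₁) = (35, 6).
Step 2: Apply the recurrence (x_{n+1}, y_{n+1}) = (x₁x_n + 34y₁y_n, x₁y_n + y₁x_n) repeatedly.
  From (x_1, y_1) = (35, 6): x_2 = 35·35 + 34·6·6 = 2449; y_2 = 35·6 + 6·35 = 420.
  From (x_2, y_2) = (2449, 420): x_3 = 35·2449 + 34·6·420 = 171395; y_3 = 35·420 + 6·2449 = 29394.
  From (x_3, y_3) = (171395, 29394): x_4 = 35·171395 + 34·6·29394 = 11995201; y_4 = 35·29394 + 6·171395 = 2057160.
  From (x_4, y_4) = (11995201, 2057160): x_5 = 35·11995201 + 34·6·2057160 = 839492675; y_5 = 35·2057160 + 6·11995201 = 143971806.
  From (x_5, y_5) = (839492675, 143971806): x_6 = 35·839492675 + 34·6·143971806 = 58752492049; y_6 = 35·143971806 + 6·839492675 = 10075969260.
Step 3: Verify x_6² - 34·y_6² = 3451855321967808218401 - 3451855321967808218400 = 1 (should be 1). ✓

(x_1, y_1) = (35, 6); (x_6, y_6) = (58752492049, 10075969260).


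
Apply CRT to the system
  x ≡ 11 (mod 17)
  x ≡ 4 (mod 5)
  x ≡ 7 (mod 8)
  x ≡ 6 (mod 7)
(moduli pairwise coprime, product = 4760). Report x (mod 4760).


Product of moduli M = 17 · 5 · 8 · 7 = 4760.
Merge one congruence at a time:
  Start: x ≡ 11 (mod 17).
  Combine with x ≡ 4 (mod 5); new modulus lcm = 85.
    Write x = 11 + 17·t and substitute into x ≡ 4 (mod 5): 17·t ≡ 4 − 11 = -7 (mod 5).
    Reduce coefficients mod 5: 2·t ≡ 3 (mod 5).
    The inverse of 2 mod 5 is 3 (since 2·3 = 6 = 1·5 + 1), so t ≡ 3·3 = 9 ≡ 4 (mod 5).
    Then x = 11 + 17·4 = 79, valid modulo lcm(17, 5) = 85: x ≡ 79 (mod 85).
  Combine with x ≡ 7 (mod 8); new modulus lcm = 680.
    Write x = 79 + 85·t and substitute into x ≡ 7 (mod 8): 85·t ≡ 7 − 79 = -72 (mod 8).
    Reduce coefficients mod 8: 5·t ≡ 0 (mod 8).
    The inverse of 5 mod 8 is 5 (since 5·5 = 25 = 3·8 + 1), so t ≡ 5·0 = 0 ≡ 0 (mod 8).
    Then x = 79 + 85·0 = 79, valid modulo lcm(85, 8) = 680: x ≡ 79 (mod 680).
  Combine with x ≡ 6 (mod 7); new modulus lcm = 4760.
    Write x = 79 + 680·t and substitute into x ≡ 6 (mod 7): 680·t ≡ 6 − 79 = -73 (mod 7).
    Reduce coefficients mod 7: 1·t ≡ 4 (mod 7).
    So t ≡ 4 (mod 7).
    Then x = 79 + 680·4 = 2799, valid modulo lcm(680, 7) = 4760: x ≡ 2799 (mod 4760).
Verify against each original: 2799 mod 17 = 11, 2799 mod 5 = 4, 2799 mod 8 = 7, 2799 mod 7 = 6.

x ≡ 2799 (mod 4760).


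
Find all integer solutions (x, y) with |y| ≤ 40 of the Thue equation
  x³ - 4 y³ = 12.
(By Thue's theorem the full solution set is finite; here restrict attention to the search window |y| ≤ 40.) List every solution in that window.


The equation is x³ - 4y³ = 12. For fixed y, x³ = 4·y³ + 12, so a solution requires the RHS to be a perfect cube.
Strategy: iterate y from -40 to 40, compute RHS = 4·y³ + 12, and check whether it is a (positive or negative) perfect cube.
Check small values of y:
  y = 0: RHS = 12 is not a perfect cube.
  y = 1: RHS = 16 is not a perfect cube.
  y = -1: RHS = 8 = (2)³ ⇒ x = 2 works.
  y = 2: RHS = 44 is not a perfect cube.
  y = -2: RHS = -20 is not a perfect cube.
  y = 3: RHS = 120 is not a perfect cube.
  y = -3: RHS = -96 is not a perfect cube.
Continuing, at y = 5: RHS = 512 = (8)³ ⇒ x = 8 works.
Searching the remaining y in |y| ≤ 40 finds no further solutions.
Collected solutions: (2, -1), (8, 5).

Solutions (with |y| ≤ 40): (2, -1), (8, 5).


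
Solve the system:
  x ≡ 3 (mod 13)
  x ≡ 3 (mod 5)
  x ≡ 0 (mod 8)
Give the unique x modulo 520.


Moduli 13, 5, 8 are pairwise coprime; by CRT there is a unique solution modulo M = 13 · 5 · 8 = 520.
Solve pairwise, accumulating the modulus:
  Start with x ≡ 3 (mod 13).
  Combine with x ≡ 3 (mod 5): since gcd(13, 5) = 1, we get a unique residue mod 65.
    Write x = 3 + 13·t and substitute into x ≡ 3 (mod 5): 13·t ≡ 3 − 3 = 0 (mod 5).
    Reduce coefficients mod 5: 3·t ≡ 0 (mod 5).
    The inverse of 3 mod 5 is 2 (since 3·2 = 6 = 1·5 + 1), so t ≡ 2·0 = 0 ≡ 0 (mod 5).
    Then x = 3 + 13·0 = 3, valid modulo lcm(13, 5) = 65: x ≡ 3 (mod 65).
  Combine with x ≡ 0 (mod 8): since gcd(65, 8) = 1, we get a unique residue mod 520.
    Write x = 3 + 65·t and substitute into x ≡ 0 (mod 8): 65·t ≡ 0 − 3 = -3 (mod 8).
    Reduce coefficients mod 8: 1·t ≡ 5 (mod 8).
    So t ≡ 5 (mod 8).
    Then x = 3 + 65·5 = 328, valid modulo lcm(65, 8) = 520: x ≡ 328 (mod 520).
Verify: 328 mod 13 = 3 ✓, 328 mod 5 = 3 ✓, 328 mod 8 = 0 ✓.

x ≡ 328 (mod 520).


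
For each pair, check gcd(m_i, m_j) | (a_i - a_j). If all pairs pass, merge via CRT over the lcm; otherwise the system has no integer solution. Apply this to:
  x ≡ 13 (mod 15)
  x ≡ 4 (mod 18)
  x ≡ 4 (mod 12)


Moduli 15, 18, 12 are not pairwise coprime, so CRT works modulo lcm(m_i) when all pairwise compatibility conditions hold.
Pairwise compatibility: gcd(m_i, m_j) must divide a_i - a_j for every pair.
Merge one congruence at a time:
  Start: x ≡ 13 (mod 15).
  Combine with x ≡ 4 (mod 18): gcd(15, 18) = 3; 4 - 13 = -9, which IS divisible by 3, so compatible.
    Write x = 13 + 15·t and substitute into x ≡ 4 (mod 18): 15·t ≡ 4 − 13 = -9 (mod 18).
    Divide the congruence (and modulus) by g = 3: 5·t ≡ -3 (mod 6).
    Reduce coefficients mod 6: 5·t ≡ 3 (mod 6).
    The inverse of 5 mod 6 is 5 (since 5·5 = 25 = 4·6 + 1), so t ≡ 5·3 = 15 ≡ 3 (mod 6).
    Then x = 13 + 15·3 = 58, valid modulo lcm(15, 18) = 90: x ≡ 58 (mod 90).
  Combine with x ≡ 4 (mod 12): gcd(90, 12) = 6; 4 - 58 = -54, which IS divisible by 6, so compatible.
    Write x = 58 + 90·t and substitute into x ≡ 4 (mod 12): 90·t ≡ 4 − 58 = -54 (mod 12).
    Divide the congruence (and modulus) by g = 6: 15·t ≡ -9 (mod 2).
    Reduce coefficients mod 2: 1·t ≡ 1 (mod 2).
    So t ≡ 1 (mod 2).
    Then x = 58 + 90·1 = 148, valid modulo lcm(90, 12) = 180: x ≡ 148 (mod 180).
Verify: 148 mod 15 = 13, 148 mod 18 = 4, 148 mod 12 = 4.

x ≡ 148 (mod 180).


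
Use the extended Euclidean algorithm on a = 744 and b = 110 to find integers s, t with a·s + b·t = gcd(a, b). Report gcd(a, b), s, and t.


Euclidean algorithm on (744, 110) — divide until remainder is 0:
  744 = 6 · 110 + 84
  110 = 1 · 84 + 26
  84 = 3 · 26 + 6
  26 = 4 · 6 + 2
  6 = 3 · 2 + 0
gcd(744, 110) = 2.
Track Bezout coefficients alongside the remainders: start with r₀ = 744 = a·1 + b·0 (s = 1, t = 0) and r₁ = 110 = a·0 + b·1 (s = 0, t = 1); each new remainder r_{k+1} = r_{k-1} − q_k·r_k inherits s_{k+1} = s_{k-1} − q_k·s_k, t_{k+1} = t_{k-1} − q_k·t_k, so r_k = a·s_k + b·t_k at every step:
  q = 6: r = 84, s = 1 − 6·0 = 1, t = 0 − 6·1 = -6  (check: 744·1 + 110·(-6) = 84)
  q = 1: r = 26, s = 0 − 1·1 = -1, t = 1 − 1·(-6) = 7  (check: 744·(-1) + 110·7 = 26)
  q = 3: r = 6, s = 1 − 3·(-1) = 4, t = -6 − 3·7 = -27  (check: 744·4 + 110·(-27) = 6)
  q = 4: r = 2, s = -1 − 4·4 = -17, t = 7 − 4·(-27) = 115  (check: 744·(-17) + 110·115 = 2)
The row with r = 2 (the gcd) gives the Bezout coefficients s = -17, t = 115.
Result: 744 · (-17) + 110 · (115) = 2.

gcd(744, 110) = 2; s = -17, t = 115 (check: 744·(-17) + 110·115 = 2).


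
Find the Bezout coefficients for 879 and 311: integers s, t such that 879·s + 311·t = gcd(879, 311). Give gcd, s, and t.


Euclidean algorithm on (879, 311) — divide until remainder is 0:
  879 = 2 · 311 + 257
  311 = 1 · 257 + 54
  257 = 4 · 54 + 41
  54 = 1 · 41 + 13
  41 = 3 · 13 + 2
  13 = 6 · 2 + 1
  2 = 2 · 1 + 0
gcd(879, 311) = 1.
Track Bezout coefficients alongside the remainders: start with r₀ = 879 = a·1 + b·0 (s = 1, t = 0) and r₁ = 311 = a·0 + b·1 (s = 0, t = 1); each new remainder r_{k+1} = r_{k-1} − q_k·r_k inherits s_{k+1} = s_{k-1} − q_k·s_k, t_{k+1} = t_{k-1} − q_k·t_k, so r_k = a·s_k + b·t_k at every step:
  q = 2: r = 257, s = 1 − 2·0 = 1, t = 0 − 2·1 = -2  (check: 879·1 + 311·(-2) = 257)
  q = 1: r = 54, s = 0 − 1·1 = -1, t = 1 − 1·(-2) = 3  (check: 879·(-1) + 311·3 = 54)
  q = 4: r = 41, s = 1 − 4·(-1) = 5, t = -2 − 4·3 = -14  (check: 879·5 + 311·(-14) = 41)
  q = 1: r = 13, s = -1 − 1·5 = -6, t = 3 − 1·(-14) = 17  (check: 879·(-6) + 311·17 = 13)
  q = 3: r = 2, s = 5 − 3·(-6) = 23, t = -14 − 3·17 = -65  (check: 879·23 + 311·(-65) = 2)
  q = 6: r = 1, s = -6 − 6·23 = -144, t = 17 − 6·(-65) = 407  (check: 879·(-144) + 311·407 = 1)
The row with r = 1 (the gcd) gives the Bezout coefficients s = -144, t = 407.
Result: 879 · (-144) + 311 · (407) = 1.

gcd(879, 311) = 1; s = -144, t = 407 (check: 879·(-144) + 311·407 = 1).


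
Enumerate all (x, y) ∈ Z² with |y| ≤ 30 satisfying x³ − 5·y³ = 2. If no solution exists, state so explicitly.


The equation is x³ - 5y³ = 2. For fixed y, x³ = 5·y³ + 2, so a solution requires the RHS to be a perfect cube.
Strategy: iterate y from -30 to 30, compute RHS = 5·y³ + 2, and check whether it is a (positive or negative) perfect cube.
Check small values of y:
  y = 0: RHS = 2 is not a perfect cube.
  y = 1: RHS = 7 is not a perfect cube.
  y = -1: RHS = -3 is not a perfect cube.
  y = 2: RHS = 42 is not a perfect cube.
  y = -2: RHS = -38 is not a perfect cube.
  y = 3: RHS = 137 is not a perfect cube.
  y = -3: RHS = -133 is not a perfect cube.
Continuing the search up to |y| = 30 finds no solutions either.
No (x, y) in the scanned range satisfies the equation.

No integer solutions with |y| ≤ 30.


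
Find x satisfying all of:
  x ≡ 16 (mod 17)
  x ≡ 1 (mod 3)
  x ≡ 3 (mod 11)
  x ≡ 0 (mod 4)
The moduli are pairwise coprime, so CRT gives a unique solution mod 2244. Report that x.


Product of moduli M = 17 · 3 · 11 · 4 = 2244.
Merge one congruence at a time:
  Start: x ≡ 16 (mod 17).
  Combine with x ≡ 1 (mod 3); new modulus lcm = 51.
    Write x = 16 + 17·t and substitute into x ≡ 1 (mod 3): 17·t ≡ 1 − 16 = -15 (mod 3).
    Reduce coefficients mod 3: 2·t ≡ 0 (mod 3).
    The inverse of 2 mod 3 is 2 (since 2·2 = 4 = 1·3 + 1), so t ≡ 2·0 = 0 ≡ 0 (mod 3).
    Then x = 16 + 17·0 = 16, valid modulo lcm(17, 3) = 51: x ≡ 16 (mod 51).
  Combine with x ≡ 3 (mod 11); new modulus lcm = 561.
    Write x = 16 + 51·t and substitute into x ≡ 3 (mod 11): 51·t ≡ 3 − 16 = -13 (mod 11).
    Reduce coefficients mod 11: 7·t ≡ 9 (mod 11).
    The inverse of 7 mod 11 is 8 (since 7·8 = 56 = 5·11 + 1), so t ≡ 8·9 = 72 ≡ 6 (mod 11).
    Then x = 16 + 51·6 = 322, valid modulo lcm(51, 11) = 561: x ≡ 322 (mod 561).
  Combine with x ≡ 0 (mod 4); new modulus lcm = 2244.
    Write x = 322 + 561·t and substitute into x ≡ 0 (mod 4): 561·t ≡ 0 − 322 = -322 (mod 4).
    Reduce coefficients mod 4: 1·t ≡ 2 (mod 4).
    So t ≡ 2 (mod 4).
    Then x = 322 + 561·2 = 1444, valid modulo lcm(561, 4) = 2244: x ≡ 1444 (mod 2244).
Verify against each original: 1444 mod 17 = 16, 1444 mod 3 = 1, 1444 mod 11 = 3, 1444 mod 4 = 0.

x ≡ 1444 (mod 2244).


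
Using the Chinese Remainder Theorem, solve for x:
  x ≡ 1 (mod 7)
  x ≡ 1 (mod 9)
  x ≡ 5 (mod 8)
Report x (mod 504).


Moduli 7, 9, 8 are pairwise coprime; by CRT there is a unique solution modulo M = 7 · 9 · 8 = 504.
Solve pairwise, accumulating the modulus:
  Start with x ≡ 1 (mod 7).
  Combine with x ≡ 1 (mod 9): since gcd(7, 9) = 1, we get a unique residue mod 63.
    Write x = 1 + 7·t and substitute into x ≡ 1 (mod 9): 7·t ≡ 1 − 1 = 0 (mod 9).
    The inverse of 7 mod 9 is 4 (since 7·4 = 28 = 3·9 + 1), so t ≡ 4·0 = 0 ≡ 0 (mod 9).
    Then x = 1 + 7·0 = 1, valid modulo lcm(7, 9) = 63: x ≡ 1 (mod 63).
  Combine with x ≡ 5 (mod 8): since gcd(63, 8) = 1, we get a unique residue mod 504.
    Write x = 1 + 63·t and substitute into x ≡ 5 (mod 8): 63·t ≡ 5 − 1 = 4 (mod 8).
    Reduce coefficients mod 8: 7·t ≡ 4 (mod 8).
    The inverse of 7 mod 8 is 7 (since 7·7 = 49 = 6·8 + 1), so t ≡ 7·4 = 28 ≡ 4 (mod 8).
    Then x = 1 + 63·4 = 253, valid modulo lcm(63, 8) = 504: x ≡ 253 (mod 504).
Verify: 253 mod 7 = 1 ✓, 253 mod 9 = 1 ✓, 253 mod 8 = 5 ✓.

x ≡ 253 (mod 504).


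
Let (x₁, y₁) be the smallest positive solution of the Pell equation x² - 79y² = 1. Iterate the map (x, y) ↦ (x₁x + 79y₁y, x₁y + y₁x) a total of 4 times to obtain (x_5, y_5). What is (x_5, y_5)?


Step 1: Find the fundamental solution (x₁, y₁) of x² - 79y² = 1.
  Expand √79 as a continued fraction. a₀ = ⌊√79⌋ = 8; iterate m_{k+1} = d_k·a_k − m_k, d_{k+1} = (79 − m_{k+1}²)/d_k, a_{k+1} = ⌊(a₀ + m_{k+1})/d_{k+1}⌋ (starting m₀ = 0, d₀ = 1), with convergents p_k = a_k·p_{k-1} + p_{k-2}, q_k = a_k·q_{k-1} + q_{k-2} (p₋₁ = 1, q₋₁ = 0):
  k = 0: a₀ = 8; p₀/q₀ = 8/1; p₀² − 79·q₀² = 64 − 79 = -15.
  k = 1: m = 8, d = 15, a = ⌊(8 + 8)/15⌋ = 1; p/q = (1·8 + 1)/(1·1 + 0) = 9/1; p² − 79·q² = 81 − 79 = 2.
  k = 2: m = 7, d = 2, a = ⌊(8 + 7)/2⌋ = 7; p/q = (7·9 + 8)/(7·1 + 1) = 71/8; p² − 79·q² = 5041 − 5056 = -15.
  k = 3: m = 7, d = 15, a = ⌊(8 + 7)/15⌋ = 1; p/q = (1·71 + 9)/(1·8 + 1) = 80/9; p² − 79·q² = 6400 − 6399 = 1.
  The first convergent with p² − 79·q² = 1 gives the fundamental solution (x₁, y₁) = (80, 9).
Step 2: Apply the recurrence (x_{n+1}, y_{n+1}) = (x₁x_n + 79y₁y_n, x₁y_n + y₁x_n) repeatedly.
  From (x_1, y_1) = (80, 9): x_2 = 80·80 + 79·9·9 = 12799; y_2 = 80·9 + 9·80 = 1440.
  From (x_2, y_2) = (12799, 1440): x_3 = 80·12799 + 79·9·1440 = 2047760; y_3 = 80·1440 + 9·12799 = 230391.
  From (x_3, y_3) = (2047760, 230391): x_4 = 80·2047760 + 79·9·230391 = 327628801; y_4 = 80·230391 + 9·2047760 = 36861120.
  From (x_4, y_4) = (327628801, 36861120): x_5 = 80·327628801 + 79·9·36861120 = 52418560400; y_5 = 80·36861120 + 9·327628801 = 5897548809.
Step 3: Verify x_5² - 79·y_5² = 2747705474408448160000 - 2747705474408448159999 = 1 (should be 1). ✓

(x_1, y_1) = (80, 9); (x_5, y_5) = (52418560400, 5897548809).


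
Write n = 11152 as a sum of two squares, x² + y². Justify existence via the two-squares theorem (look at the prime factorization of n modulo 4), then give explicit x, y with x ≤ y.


Step 1: Factor n = 11152 = 2^4 · 17 · 41.
Step 2: Check the mod-4 condition on each prime factor: 2 = 2 (special); 17 ≡ 1 (mod 4), exponent 1; 41 ≡ 1 (mod 4), exponent 1.
All primes ≡ 3 (mod 4) appear to even exponent (or don't appear), so by the two-squares theorem n IS expressible as a sum of two squares.
Step 3: Build a representation. Group n = k² · m with k = 4 and m = 17 · 41 = 697 (a product of primes ≡ 1 (mod 4)); a representation of m scales to one of n via (k·x)² + (k·y)² = k²(x² + y²). Each prime p ≡ 1 (mod 4) is itself a sum of two squares; find a² by testing p − a² for a perfect square:
  17: 17 − 1² = 16 = 4² ⇒ 17 = 1² + 4².
  41: 41 − 1² = 40, 41 − 2² = 37, 41 − 3² = 32, 41 − 4² = 25 = 5² ⇒ 41 = 4² + 5².
  Combine using the Brahmagupta–Fibonacci identity (a² + b²)(c² + d²) = (ac − bd)² + (ad + bc)² = (ac + bd)² + (ad − bc)²:
  17 · 41 = 697: from (1² + 4²)(4² + 5²), take (1·4 − 4·5, 1·5 + 4·4) = (4 − 20, 5 + 16) = (-16, 21); dropping signs (only squares matter) gives (16, 21); check 16² + 21² = 256 + 441 = 697 ✓.
  Scale by k = 4: (4·16, 4·21) = (64, 84).
Step 4: Order so x ≤ y and verify: 64² + 84² = 4096 + 7056 = 11152 = n. ✓

n = 11152 = 64² + 84² (one valid representation with x ≤ y).


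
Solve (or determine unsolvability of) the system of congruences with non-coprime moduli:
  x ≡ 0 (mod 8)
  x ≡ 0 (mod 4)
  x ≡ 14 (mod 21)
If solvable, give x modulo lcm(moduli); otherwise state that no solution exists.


Moduli 8, 4, 21 are not pairwise coprime, so CRT works modulo lcm(m_i) when all pairwise compatibility conditions hold.
Pairwise compatibility: gcd(m_i, m_j) must divide a_i - a_j for every pair.
Merge one congruence at a time:
  Start: x ≡ 0 (mod 8).
  Combine with x ≡ 0 (mod 4): gcd(8, 4) = 4; 0 - 0 = 0, which IS divisible by 4, so compatible.
    Write x = 0 + 8·t and substitute into x ≡ 0 (mod 4): 8·t ≡ 0 − 0 = 0 (mod 4).
    Divide the congruence (and modulus) by g = 4: 2·t ≡ 0 (mod 1).
    Modulo 1 every t works; take t = 0.
    Then x = 0 + 8·0 = 0, valid modulo lcm(8, 4) = 8: x ≡ 0 (mod 8).
  Combine with x ≡ 14 (mod 21): gcd(8, 21) = 1; 14 - 0 = 14, which IS divisible by 1, so compatible.
    Write x = 0 + 8·t and substitute into x ≡ 14 (mod 21): 8·t ≡ 14 − 0 = 14 (mod 21).
    The inverse of 8 mod 21 is 8 (since 8·8 = 64 = 3·21 + 1), so t ≡ 8·14 = 112 ≡ 7 (mod 21).
    Then x = 0 + 8·7 = 56, valid modulo lcm(8, 21) = 168: x ≡ 56 (mod 168).
Verify: 56 mod 8 = 0, 56 mod 4 = 0, 56 mod 21 = 14.

x ≡ 56 (mod 168).


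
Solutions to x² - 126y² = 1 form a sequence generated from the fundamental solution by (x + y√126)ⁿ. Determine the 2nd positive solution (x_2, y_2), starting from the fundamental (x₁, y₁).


Step 1: Find the fundamental solution (x₁, y₁) of x² - 126y² = 1.
  Expand √126 as a continued fraction. a₀ = ⌊√126⌋ = 11; iterate m_{k+1} = d_k·a_k − m_k, d_{k+1} = (126 − m_{k+1}²)/d_k, a_{k+1} = ⌊(a₀ + m_{k+1})/d_{k+1}⌋ (starting m₀ = 0, d₀ = 1), with convergents p_k = a_k·p_{k-1} + p_{k-2}, q_k = a_k·q_{k-1} + q_{k-2} (p₋₁ = 1, q₋₁ = 0):
  k = 0: a₀ = 11; p₀/q₀ = 11/1; p₀² − 126·q₀² = 121 − 126 = -5.
  k = 1: m = 11, d = 5, a = ⌊(11 + 11)/5⌋ = 4; p/q = (4·11 + 1)/(4·1 + 0) = 45/4; p² − 126·q² = 2025 − 2016 = 9.
  k = 2: m = 9, d = 9, a = ⌊(11 + 9)/9⌋ = 2; p/q = (2·45 + 11)/(2·4 + 1) = 101/9; p² − 126·q² = 10201 − 10206 = -5.
  k = 3: m = 9, d = 5, a = ⌊(11 + 9)/5⌋ = 4; p/q = (4·101 + 45)/(4·9 + 4) = 449/40; p² − 126·q² = 201601 − 201600 = 1.
  The first convergent with p² − 126·q² = 1 gives the fundamental solution (x₁, y₁) = (449, 40).
Step 2: Apply the recurrence (x_{n+1}, y_{n+1}) = (x₁x_n + 126y₁y_n, x₁y_n + y₁x_n) repeatedly.
  From (x_1, y_1) = (449, 40): x_2 = 449·449 + 126·40·40 = 403201; y_2 = 449·40 + 40·449 = 35920.
Step 3: Verify x_2² - 126·y_2² = 162571046401 - 162571046400 = 1 (should be 1). ✓

(x_1, y_1) = (449, 40); (x_2, y_2) = (403201, 35920).


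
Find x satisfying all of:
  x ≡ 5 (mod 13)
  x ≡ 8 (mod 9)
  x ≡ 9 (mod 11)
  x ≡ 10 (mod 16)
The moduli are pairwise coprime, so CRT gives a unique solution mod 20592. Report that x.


Product of moduli M = 13 · 9 · 11 · 16 = 20592.
Merge one congruence at a time:
  Start: x ≡ 5 (mod 13).
  Combine with x ≡ 8 (mod 9); new modulus lcm = 117.
    Write x = 5 + 13·t and substitute into x ≡ 8 (mod 9): 13·t ≡ 8 − 5 = 3 (mod 9).
    Reduce coefficients mod 9: 4·t ≡ 3 (mod 9).
    The inverse of 4 mod 9 is 7 (since 4·7 = 28 = 3·9 + 1), so t ≡ 7·3 = 21 ≡ 3 (mod 9).
    Then x = 5 + 13·3 = 44, valid modulo lcm(13, 9) = 117: x ≡ 44 (mod 117).
  Combine with x ≡ 9 (mod 11); new modulus lcm = 1287.
    Write x = 44 + 117·t and substitute into x ≡ 9 (mod 11): 117·t ≡ 9 − 44 = -35 (mod 11).
    Reduce coefficients mod 11: 7·t ≡ 9 (mod 11).
    The inverse of 7 mod 11 is 8 (since 7·8 = 56 = 5·11 + 1), so t ≡ 8·9 = 72 ≡ 6 (mod 11).
    Then x = 44 + 117·6 = 746, valid modulo lcm(117, 11) = 1287: x ≡ 746 (mod 1287).
  Combine with x ≡ 10 (mod 16); new modulus lcm = 20592.
    Write x = 746 + 1287·t and substitute into x ≡ 10 (mod 16): 1287·t ≡ 10 − 746 = -736 (mod 16).
    Reduce coefficients mod 16: 7·t ≡ 0 (mod 16).
    The inverse of 7 mod 16 is 7 (since 7·7 = 49 = 3·16 + 1), so t ≡ 7·0 = 0 ≡ 0 (mod 16).
    Then x = 746 + 1287·0 = 746, valid modulo lcm(1287, 16) = 20592: x ≡ 746 (mod 20592).
Verify against each original: 746 mod 13 = 5, 746 mod 9 = 8, 746 mod 11 = 9, 746 mod 16 = 10.

x ≡ 746 (mod 20592).


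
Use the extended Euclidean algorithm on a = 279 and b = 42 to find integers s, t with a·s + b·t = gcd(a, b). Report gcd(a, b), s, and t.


Euclidean algorithm on (279, 42) — divide until remainder is 0:
  279 = 6 · 42 + 27
  42 = 1 · 27 + 15
  27 = 1 · 15 + 12
  15 = 1 · 12 + 3
  12 = 4 · 3 + 0
gcd(279, 42) = 3.
Track Bezout coefficients alongside the remainders: start with r₀ = 279 = a·1 + b·0 (s = 1, t = 0) and r₁ = 42 = a·0 + b·1 (s = 0, t = 1); each new remainder r_{k+1} = r_{k-1} − q_k·r_k inherits s_{k+1} = s_{k-1} − q_k·s_k, t_{k+1} = t_{k-1} − q_k·t_k, so r_k = a·s_k + b·t_k at every step:
  q = 6: r = 27, s = 1 − 6·0 = 1, t = 0 − 6·1 = -6  (check: 279·1 + 42·(-6) = 27)
  q = 1: r = 15, s = 0 − 1·1 = -1, t = 1 − 1·(-6) = 7  (check: 279·(-1) + 42·7 = 15)
  q = 1: r = 12, s = 1 − 1·(-1) = 2, t = -6 − 1·7 = -13  (check: 279·2 + 42·(-13) = 12)
  q = 1: r = 3, s = -1 − 1·2 = -3, t = 7 − 1·(-13) = 20  (check: 279·(-3) + 42·20 = 3)
The row with r = 3 (the gcd) gives the Bezout coefficients s = -3, t = 20.
Result: 279 · (-3) + 42 · (20) = 3.

gcd(279, 42) = 3; s = -3, t = 20 (check: 279·(-3) + 42·20 = 3).
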